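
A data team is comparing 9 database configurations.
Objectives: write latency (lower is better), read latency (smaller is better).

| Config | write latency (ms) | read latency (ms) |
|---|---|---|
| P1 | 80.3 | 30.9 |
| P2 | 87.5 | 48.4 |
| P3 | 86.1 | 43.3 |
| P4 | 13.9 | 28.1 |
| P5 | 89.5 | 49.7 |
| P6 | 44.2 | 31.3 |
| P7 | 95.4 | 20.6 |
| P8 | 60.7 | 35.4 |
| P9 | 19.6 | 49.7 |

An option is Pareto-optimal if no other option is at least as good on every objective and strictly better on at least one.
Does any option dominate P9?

P4 vs P9: write latency 13.9≤19.6, read latency 28.1≤49.7 — P4 is at least as good on every objective and strictly better on at least one, so P4 dominates P9.

Yes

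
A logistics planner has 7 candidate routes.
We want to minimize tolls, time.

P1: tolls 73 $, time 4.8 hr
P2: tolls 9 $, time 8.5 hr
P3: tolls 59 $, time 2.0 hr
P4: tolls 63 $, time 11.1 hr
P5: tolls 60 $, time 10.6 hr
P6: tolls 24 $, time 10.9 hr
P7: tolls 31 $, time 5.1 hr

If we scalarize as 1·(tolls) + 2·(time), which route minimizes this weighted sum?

P1: 1·73 + 2·4.8 = 82.6
P2: 1·9 + 2·8.5 = 26.0
P3: 1·59 + 2·2.0 = 63.0
P4: 1·63 + 2·11.1 = 85.2
P5: 1·60 + 2·10.6 = 81.2
P6: 1·24 + 2·10.9 = 45.8
P7: 1·31 + 2·5.1 = 41.2
Lowest: P2 at 26.0.

P2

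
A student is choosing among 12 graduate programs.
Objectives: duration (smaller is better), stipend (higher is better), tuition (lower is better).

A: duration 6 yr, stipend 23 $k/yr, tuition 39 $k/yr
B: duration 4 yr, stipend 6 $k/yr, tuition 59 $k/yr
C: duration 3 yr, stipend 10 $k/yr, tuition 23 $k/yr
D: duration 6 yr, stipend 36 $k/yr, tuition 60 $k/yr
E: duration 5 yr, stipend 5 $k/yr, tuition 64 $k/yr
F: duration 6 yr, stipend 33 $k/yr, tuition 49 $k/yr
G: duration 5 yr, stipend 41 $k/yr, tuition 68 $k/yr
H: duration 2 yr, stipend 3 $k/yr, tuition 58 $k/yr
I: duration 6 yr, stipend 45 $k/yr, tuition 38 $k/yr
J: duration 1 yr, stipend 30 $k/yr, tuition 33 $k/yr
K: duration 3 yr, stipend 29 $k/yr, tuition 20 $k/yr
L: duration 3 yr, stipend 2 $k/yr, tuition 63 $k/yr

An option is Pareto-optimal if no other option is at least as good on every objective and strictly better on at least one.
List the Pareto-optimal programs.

G, I, J, K

A: dominated by I (duration 6≤6, stipend 45≥23, tuition 38≤39).
B: dominated by C (duration 3≤4, stipend 10≥6, tuition 23≤59).
C: dominated by K (duration 3≤3, stipend 29≥10, tuition 20≤23).
D: dominated by I (duration 6≤6, stipend 45≥36, tuition 38≤60).
E: dominated by B (duration 4≤5, stipend 6≥5, tuition 59≤64).
F: dominated by I (duration 6≤6, stipend 45≥33, tuition 38≤49).
G: not dominated.
H: dominated by J (duration 1≤2, stipend 30≥3, tuition 33≤58).
I: not dominated (best stipend).
J: not dominated (best duration).
K: not dominated (best tuition).
L: dominated by C (duration 3≤3, stipend 10≥2, tuition 23≤63).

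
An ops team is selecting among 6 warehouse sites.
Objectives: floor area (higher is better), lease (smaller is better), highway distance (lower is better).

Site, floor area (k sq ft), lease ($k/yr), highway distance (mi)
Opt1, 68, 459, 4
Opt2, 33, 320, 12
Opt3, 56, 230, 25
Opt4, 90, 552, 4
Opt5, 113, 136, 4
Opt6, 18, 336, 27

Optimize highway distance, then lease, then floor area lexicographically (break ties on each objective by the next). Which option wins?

Opt5

First minimize highway distance: best is 4, kept {Opt1, Opt4, Opt5}.
Then minimize lease: best is 136, kept {Opt5}.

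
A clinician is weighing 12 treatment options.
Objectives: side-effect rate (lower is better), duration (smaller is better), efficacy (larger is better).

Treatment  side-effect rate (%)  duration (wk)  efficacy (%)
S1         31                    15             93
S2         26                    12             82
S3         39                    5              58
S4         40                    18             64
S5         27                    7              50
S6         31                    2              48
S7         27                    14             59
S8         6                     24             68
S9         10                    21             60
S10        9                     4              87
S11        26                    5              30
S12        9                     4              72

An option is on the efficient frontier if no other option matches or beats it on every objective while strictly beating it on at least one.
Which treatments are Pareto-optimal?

S1: not dominated (best efficacy).
S2: dominated by S10 (side-effect rate 9≤26, duration 4≤12, efficacy 87≥82).
S3: dominated by S10 (side-effect rate 9≤39, duration 4≤5, efficacy 87≥58).
S4: dominated by S1 (side-effect rate 31≤40, duration 15≤18, efficacy 93≥64).
S5: dominated by S10 (side-effect rate 9≤27, duration 4≤7, efficacy 87≥50).
S6: not dominated (best duration).
S7: dominated by S2 (side-effect rate 26≤27, duration 12≤14, efficacy 82≥59).
S8: not dominated (best side-effect rate).
S9: dominated by S10 (side-effect rate 9≤10, duration 4≤21, efficacy 87≥60).
S10: not dominated.
S11: dominated by S10 (side-effect rate 9≤26, duration 4≤5, efficacy 87≥30).
S12: dominated by S10 (side-effect rate 9≤9, duration 4≤4, efficacy 87≥72).

S1, S6, S8, S10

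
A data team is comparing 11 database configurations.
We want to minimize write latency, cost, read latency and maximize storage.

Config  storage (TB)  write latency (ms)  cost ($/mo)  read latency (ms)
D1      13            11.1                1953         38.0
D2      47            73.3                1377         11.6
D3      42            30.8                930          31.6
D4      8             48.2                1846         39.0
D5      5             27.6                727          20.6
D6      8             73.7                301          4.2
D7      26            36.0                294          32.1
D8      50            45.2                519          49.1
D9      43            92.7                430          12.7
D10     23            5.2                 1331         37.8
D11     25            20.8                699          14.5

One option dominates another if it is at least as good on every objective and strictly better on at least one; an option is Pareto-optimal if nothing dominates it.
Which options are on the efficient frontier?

D2, D3, D6, D7, D8, D9, D10, D11

D1: dominated by D10 (storage 23≥13, write latency 5.2≤11.1, cost 1331≤1953, read latency 37.8≤38.0).
D2: not dominated.
D3: not dominated.
D4: dominated by D3 (storage 42≥8, write latency 30.8≤48.2, cost 930≤1846, read latency 31.6≤39.0).
D5: dominated by D11 (storage 25≥5, write latency 20.8≤27.6, cost 699≤727, read latency 14.5≤20.6).
D6: not dominated (best read latency).
D7: not dominated (best cost).
D8: not dominated (best storage).
D9: not dominated.
D10: not dominated (best write latency).
D11: not dominated.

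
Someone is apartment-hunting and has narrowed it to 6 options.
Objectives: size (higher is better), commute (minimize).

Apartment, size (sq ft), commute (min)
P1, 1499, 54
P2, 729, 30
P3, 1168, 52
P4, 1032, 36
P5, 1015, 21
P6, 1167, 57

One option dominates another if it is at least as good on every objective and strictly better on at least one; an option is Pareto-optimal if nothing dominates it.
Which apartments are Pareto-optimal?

P1: not dominated (best size).
P2: dominated by P5 (size 1015≥729, commute 21≤30).
P3: not dominated.
P4: not dominated.
P5: not dominated (best commute).
P6: dominated by P1 (size 1499≥1167, commute 54≤57).

P1, P3, P4, P5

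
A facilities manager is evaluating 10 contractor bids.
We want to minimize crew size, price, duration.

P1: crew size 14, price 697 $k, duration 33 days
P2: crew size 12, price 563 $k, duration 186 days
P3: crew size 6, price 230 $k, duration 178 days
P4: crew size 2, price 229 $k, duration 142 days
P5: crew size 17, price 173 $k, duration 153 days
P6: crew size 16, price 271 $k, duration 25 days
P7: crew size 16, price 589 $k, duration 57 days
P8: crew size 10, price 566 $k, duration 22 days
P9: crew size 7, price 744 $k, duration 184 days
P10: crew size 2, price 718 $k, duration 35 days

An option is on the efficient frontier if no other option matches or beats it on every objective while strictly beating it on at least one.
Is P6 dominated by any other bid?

P1: worse on price (697 vs 271).
P2: worse on price (563 vs 271).
P3: worse on duration (178 vs 25).
P4: worse on duration (142 vs 25).
P5: worse on crew size (17 vs 16).
P7: worse on price (589 vs 271).
P8: worse on price (566 vs 271).
P9: worse on price (744 vs 271).
P10: worse on price (718 vs 271).
No option is at least as good as P6 on every objective and strictly better on one.

No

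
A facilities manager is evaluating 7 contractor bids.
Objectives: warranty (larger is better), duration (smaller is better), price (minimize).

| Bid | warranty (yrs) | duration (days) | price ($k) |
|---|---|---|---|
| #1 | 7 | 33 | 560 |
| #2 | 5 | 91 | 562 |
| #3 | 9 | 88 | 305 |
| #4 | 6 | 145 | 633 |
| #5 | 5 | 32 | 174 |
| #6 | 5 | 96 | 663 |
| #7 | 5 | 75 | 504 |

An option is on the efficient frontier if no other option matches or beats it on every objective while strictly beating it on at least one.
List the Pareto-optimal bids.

#1, #3, #5

#1: not dominated.
#2: dominated by #1 (warranty 7≥5, duration 33≤91, price 560≤562).
#3: not dominated (best warranty).
#4: dominated by #1 (warranty 7≥6, duration 33≤145, price 560≤633).
#5: not dominated (best duration).
#6: dominated by #1 (warranty 7≥5, duration 33≤96, price 560≤663).
#7: dominated by #5 (warranty 5≥5, duration 32≤75, price 174≤504).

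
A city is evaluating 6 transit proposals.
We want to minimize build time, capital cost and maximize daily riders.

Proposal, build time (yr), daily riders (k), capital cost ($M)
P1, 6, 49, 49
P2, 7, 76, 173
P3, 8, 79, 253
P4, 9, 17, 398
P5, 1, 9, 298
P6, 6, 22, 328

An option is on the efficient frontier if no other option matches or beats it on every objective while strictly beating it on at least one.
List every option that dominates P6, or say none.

P1: build time 6≤6, daily riders 49≥22, capital cost 49≤328 — dominates P6.
Others (P2, P3, P4, P5) are each worse than P6 on at least one objective.

P1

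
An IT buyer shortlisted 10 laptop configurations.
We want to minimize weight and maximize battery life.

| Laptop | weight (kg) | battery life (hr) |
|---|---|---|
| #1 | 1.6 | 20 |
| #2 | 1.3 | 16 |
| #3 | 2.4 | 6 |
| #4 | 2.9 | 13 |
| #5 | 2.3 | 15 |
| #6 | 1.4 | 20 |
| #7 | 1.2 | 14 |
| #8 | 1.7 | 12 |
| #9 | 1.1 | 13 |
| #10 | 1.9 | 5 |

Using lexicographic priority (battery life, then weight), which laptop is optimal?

First maximize battery life: best is 20, kept {#1, #6}.
Then minimize weight: best is 1.4, kept {#6}.

#6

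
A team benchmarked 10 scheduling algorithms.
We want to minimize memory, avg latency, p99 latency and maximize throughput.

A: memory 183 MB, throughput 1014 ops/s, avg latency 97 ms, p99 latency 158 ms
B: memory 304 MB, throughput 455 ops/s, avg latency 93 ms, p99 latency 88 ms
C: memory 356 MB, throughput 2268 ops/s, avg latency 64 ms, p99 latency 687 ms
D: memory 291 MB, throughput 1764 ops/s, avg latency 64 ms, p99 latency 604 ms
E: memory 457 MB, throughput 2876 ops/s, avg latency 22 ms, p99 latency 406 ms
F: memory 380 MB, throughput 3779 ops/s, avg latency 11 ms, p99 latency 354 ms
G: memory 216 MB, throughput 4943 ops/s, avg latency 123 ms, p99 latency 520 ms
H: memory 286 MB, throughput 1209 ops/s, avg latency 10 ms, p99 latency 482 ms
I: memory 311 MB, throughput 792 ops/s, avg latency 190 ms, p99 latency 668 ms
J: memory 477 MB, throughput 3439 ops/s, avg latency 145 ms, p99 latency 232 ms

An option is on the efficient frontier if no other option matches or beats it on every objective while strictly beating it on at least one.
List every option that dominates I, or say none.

A: memory 183≤311, throughput 1014≥792, avg latency 97≤190, p99 latency 158≤668 — dominates I.
D: memory 291≤311, throughput 1764≥792, avg latency 64≤190, p99 latency 604≤668 — dominates I.
G: memory 216≤311, throughput 4943≥792, avg latency 123≤190, p99 latency 520≤668 — dominates I.
H: memory 286≤311, throughput 1209≥792, avg latency 10≤190, p99 latency 482≤668 — dominates I.
Others (B, C, E, F, J) are each worse than I on at least one objective.

A, D, G, H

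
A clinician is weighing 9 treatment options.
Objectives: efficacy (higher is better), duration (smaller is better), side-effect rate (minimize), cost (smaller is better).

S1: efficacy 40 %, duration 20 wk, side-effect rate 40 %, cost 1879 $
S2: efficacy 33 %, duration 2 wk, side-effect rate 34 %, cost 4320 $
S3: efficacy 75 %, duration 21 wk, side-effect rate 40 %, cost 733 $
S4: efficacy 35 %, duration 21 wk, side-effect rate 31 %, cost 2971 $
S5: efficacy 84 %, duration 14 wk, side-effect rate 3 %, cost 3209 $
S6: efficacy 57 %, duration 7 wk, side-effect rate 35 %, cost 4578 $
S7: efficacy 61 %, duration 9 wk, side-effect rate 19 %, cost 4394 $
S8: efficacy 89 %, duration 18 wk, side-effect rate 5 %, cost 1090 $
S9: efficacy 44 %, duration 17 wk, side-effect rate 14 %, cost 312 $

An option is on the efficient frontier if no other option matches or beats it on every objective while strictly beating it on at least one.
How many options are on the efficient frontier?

7

S1: dominated by S8 (efficacy 89≥40, duration 18≤20, side-effect rate 5≤40, cost 1090≤1879).
S2: not dominated (best duration).
S3: not dominated.
S4: dominated by S8 (efficacy 89≥35, duration 18≤21, side-effect rate 5≤31, cost 1090≤2971).
S5: not dominated (best side-effect rate).
S6: not dominated.
S7: not dominated.
S8: not dominated (best efficacy).
S9: not dominated (best cost).
Pareto-optimal: S2, S3, S5, S6, S7, S8, S9 → 7.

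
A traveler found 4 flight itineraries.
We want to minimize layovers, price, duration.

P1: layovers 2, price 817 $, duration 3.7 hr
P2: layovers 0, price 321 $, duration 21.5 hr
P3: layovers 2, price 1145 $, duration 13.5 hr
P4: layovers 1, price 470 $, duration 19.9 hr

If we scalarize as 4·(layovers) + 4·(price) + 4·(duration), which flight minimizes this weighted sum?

P2

P1: 4·2 + 4·817 + 4·3.7 = 3290.8
P2: 4·0 + 4·321 + 4·21.5 = 1370.0
P3: 4·2 + 4·1145 + 4·13.5 = 4642.0
P4: 4·1 + 4·470 + 4·19.9 = 1963.6
Lowest: P2 at 1370.0.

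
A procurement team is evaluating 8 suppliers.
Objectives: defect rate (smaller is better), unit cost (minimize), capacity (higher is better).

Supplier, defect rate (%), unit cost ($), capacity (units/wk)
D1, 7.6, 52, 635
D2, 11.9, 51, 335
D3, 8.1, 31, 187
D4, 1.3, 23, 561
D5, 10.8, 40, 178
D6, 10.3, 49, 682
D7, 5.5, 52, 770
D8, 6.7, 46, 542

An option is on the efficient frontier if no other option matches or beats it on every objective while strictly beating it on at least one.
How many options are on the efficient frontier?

3

D1: dominated by D7 (defect rate 5.5≤7.6, unit cost 52≤52, capacity 770≥635).
D2: dominated by D4 (defect rate 1.3≤11.9, unit cost 23≤51, capacity 561≥335).
D3: dominated by D4 (defect rate 1.3≤8.1, unit cost 23≤31, capacity 561≥187).
D4: not dominated (best defect rate).
D5: dominated by D3 (defect rate 8.1≤10.8, unit cost 31≤40, capacity 187≥178).
D6: not dominated.
D7: not dominated (best capacity).
D8: dominated by D4 (defect rate 1.3≤6.7, unit cost 23≤46, capacity 561≥542).
Pareto-optimal: D4, D6, D7 → 3.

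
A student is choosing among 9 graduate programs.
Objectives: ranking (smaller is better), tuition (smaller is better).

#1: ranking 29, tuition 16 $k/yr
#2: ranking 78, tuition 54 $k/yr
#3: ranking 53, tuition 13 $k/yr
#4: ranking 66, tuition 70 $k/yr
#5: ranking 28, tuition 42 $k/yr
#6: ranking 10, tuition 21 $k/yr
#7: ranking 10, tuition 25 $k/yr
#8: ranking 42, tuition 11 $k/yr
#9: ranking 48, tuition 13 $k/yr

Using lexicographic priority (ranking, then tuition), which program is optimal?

#6

First minimize ranking: best is 10, kept {#6, #7}.
Then minimize tuition: best is 21, kept {#6}.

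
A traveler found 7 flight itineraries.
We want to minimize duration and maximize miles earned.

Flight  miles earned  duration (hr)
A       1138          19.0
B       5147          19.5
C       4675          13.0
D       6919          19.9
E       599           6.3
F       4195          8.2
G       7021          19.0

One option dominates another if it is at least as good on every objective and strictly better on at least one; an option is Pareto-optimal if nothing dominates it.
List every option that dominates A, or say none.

C: miles earned 4675≥1138, duration 13.0≤19.0 — dominates A.
F: miles earned 4195≥1138, duration 8.2≤19.0 — dominates A.
G: miles earned 7021≥1138, duration 19.0≤19.0 — dominates A.
Others (B, D, E) are each worse than A on at least one objective.

C, F, G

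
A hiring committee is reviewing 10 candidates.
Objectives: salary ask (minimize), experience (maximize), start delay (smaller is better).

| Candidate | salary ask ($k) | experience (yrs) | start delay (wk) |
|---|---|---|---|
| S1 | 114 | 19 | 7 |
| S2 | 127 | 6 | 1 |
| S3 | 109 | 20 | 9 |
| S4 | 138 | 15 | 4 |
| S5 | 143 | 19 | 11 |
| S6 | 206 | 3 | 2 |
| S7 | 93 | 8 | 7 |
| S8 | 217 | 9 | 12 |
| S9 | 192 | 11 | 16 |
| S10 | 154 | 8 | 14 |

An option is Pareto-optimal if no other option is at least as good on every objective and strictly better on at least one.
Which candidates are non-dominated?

S1: not dominated.
S2: not dominated (best start delay).
S3: not dominated (best experience).
S4: not dominated.
S5: dominated by S1 (salary ask 114≤143, experience 19≥19, start delay 7≤11).
S6: dominated by S2 (salary ask 127≤206, experience 6≥3, start delay 1≤2).
S7: not dominated (best salary ask).
S8: dominated by S1 (salary ask 114≤217, experience 19≥9, start delay 7≤12).
S9: dominated by S1 (salary ask 114≤192, experience 19≥11, start delay 7≤16).
S10: dominated by S1 (salary ask 114≤154, experience 19≥8, start delay 7≤14).

S1, S2, S3, S4, S7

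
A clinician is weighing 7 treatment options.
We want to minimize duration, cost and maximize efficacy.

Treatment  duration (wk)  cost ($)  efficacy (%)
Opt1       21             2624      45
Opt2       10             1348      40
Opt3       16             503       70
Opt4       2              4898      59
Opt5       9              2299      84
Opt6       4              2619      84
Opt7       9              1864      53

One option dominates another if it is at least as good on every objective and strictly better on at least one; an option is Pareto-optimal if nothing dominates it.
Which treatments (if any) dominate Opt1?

Opt3, Opt5, Opt6, Opt7

Opt3: duration 16≤21, cost 503≤2624, efficacy 70≥45 — dominates Opt1.
Opt5: duration 9≤21, cost 2299≤2624, efficacy 84≥45 — dominates Opt1.
Opt6: duration 4≤21, cost 2619≤2624, efficacy 84≥45 — dominates Opt1.
Opt7: duration 9≤21, cost 1864≤2624, efficacy 53≥45 — dominates Opt1.
Others (Opt2, Opt4) are each worse than Opt1 on at least one objective.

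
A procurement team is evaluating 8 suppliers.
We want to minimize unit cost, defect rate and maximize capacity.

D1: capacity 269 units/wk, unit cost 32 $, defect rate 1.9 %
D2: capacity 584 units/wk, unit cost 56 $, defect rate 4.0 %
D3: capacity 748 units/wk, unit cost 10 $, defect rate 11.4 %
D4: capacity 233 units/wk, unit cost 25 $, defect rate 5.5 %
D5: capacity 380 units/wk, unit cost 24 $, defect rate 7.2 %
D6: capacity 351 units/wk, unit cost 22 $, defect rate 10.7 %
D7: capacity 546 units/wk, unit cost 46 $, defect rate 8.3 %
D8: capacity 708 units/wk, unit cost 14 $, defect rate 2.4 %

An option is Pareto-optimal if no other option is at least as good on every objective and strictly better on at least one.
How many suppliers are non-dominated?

3

D1: not dominated (best defect rate).
D2: dominated by D8 (capacity 708≥584, unit cost 14≤56, defect rate 2.4≤4.0).
D3: not dominated (best capacity).
D4: dominated by D8 (capacity 708≥233, unit cost 14≤25, defect rate 2.4≤5.5).
D5: dominated by D8 (capacity 708≥380, unit cost 14≤24, defect rate 2.4≤7.2).
D6: dominated by D8 (capacity 708≥351, unit cost 14≤22, defect rate 2.4≤10.7).
D7: dominated by D8 (capacity 708≥546, unit cost 14≤46, defect rate 2.4≤8.3).
D8: not dominated.
Pareto-optimal: D1, D3, D8 → 3.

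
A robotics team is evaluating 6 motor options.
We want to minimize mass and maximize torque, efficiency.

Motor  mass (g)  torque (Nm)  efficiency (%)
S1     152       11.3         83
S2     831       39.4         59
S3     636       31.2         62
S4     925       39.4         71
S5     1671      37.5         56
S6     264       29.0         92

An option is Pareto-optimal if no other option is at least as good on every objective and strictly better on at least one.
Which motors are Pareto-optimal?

S1, S2, S3, S4, S6

S1: not dominated (best mass).
S2: not dominated.
S3: not dominated.
S4: not dominated.
S5: dominated by S2 (mass 831≤1671, torque 39.4≥37.5, efficiency 59≥56).
S6: not dominated (best efficiency).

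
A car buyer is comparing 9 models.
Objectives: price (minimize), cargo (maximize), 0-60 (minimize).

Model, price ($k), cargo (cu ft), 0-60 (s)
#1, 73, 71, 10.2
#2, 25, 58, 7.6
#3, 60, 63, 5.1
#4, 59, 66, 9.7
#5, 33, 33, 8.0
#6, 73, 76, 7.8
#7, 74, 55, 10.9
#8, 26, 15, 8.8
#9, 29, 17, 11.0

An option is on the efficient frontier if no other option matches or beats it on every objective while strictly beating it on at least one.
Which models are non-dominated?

#2, #3, #4, #6

#1: dominated by #6 (price 73≤73, cargo 76≥71, 0-60 7.8≤10.2).
#2: not dominated (best price).
#3: not dominated (best 0-60).
#4: not dominated.
#5: dominated by #2 (price 25≤33, cargo 58≥33, 0-60 7.6≤8.0).
#6: not dominated (best cargo).
#7: dominated by #1 (price 73≤74, cargo 71≥55, 0-60 10.2≤10.9).
#8: dominated by #2 (price 25≤26, cargo 58≥15, 0-60 7.6≤8.8).
#9: dominated by #2 (price 25≤29, cargo 58≥17, 0-60 7.6≤11.0).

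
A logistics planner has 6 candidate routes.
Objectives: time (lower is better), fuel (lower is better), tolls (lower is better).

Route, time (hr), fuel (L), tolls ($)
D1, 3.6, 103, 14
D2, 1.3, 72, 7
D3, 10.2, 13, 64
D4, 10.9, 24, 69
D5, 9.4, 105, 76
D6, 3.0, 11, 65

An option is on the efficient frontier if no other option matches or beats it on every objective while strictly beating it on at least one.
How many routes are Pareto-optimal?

D1: dominated by D2 (time 1.3≤3.6, fuel 72≤103, tolls 7≤14).
D2: not dominated (best time).
D3: not dominated.
D4: dominated by D3 (time 10.2≤10.9, fuel 13≤24, tolls 64≤69).
D5: dominated by D1 (time 3.6≤9.4, fuel 103≤105, tolls 14≤76).
D6: not dominated (best fuel).
Pareto-optimal: D2, D3, D6 → 3.

3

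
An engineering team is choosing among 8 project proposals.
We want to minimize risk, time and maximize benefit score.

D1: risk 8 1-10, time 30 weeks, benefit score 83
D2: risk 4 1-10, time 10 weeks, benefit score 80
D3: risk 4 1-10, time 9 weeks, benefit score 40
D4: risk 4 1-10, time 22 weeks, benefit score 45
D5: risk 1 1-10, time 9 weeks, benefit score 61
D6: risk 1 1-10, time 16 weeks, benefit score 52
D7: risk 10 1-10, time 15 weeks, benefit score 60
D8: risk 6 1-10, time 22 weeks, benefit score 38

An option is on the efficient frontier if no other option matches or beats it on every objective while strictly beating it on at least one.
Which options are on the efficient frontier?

D1: not dominated (best benefit score).
D2: not dominated.
D3: dominated by D5 (risk 1≤4, time 9≤9, benefit score 61≥40).
D4: dominated by D2 (risk 4≤4, time 10≤22, benefit score 80≥45).
D5: not dominated.
D6: dominated by D5 (risk 1≤1, time 9≤16, benefit score 61≥52).
D7: dominated by D2 (risk 4≤10, time 10≤15, benefit score 80≥60).
D8: dominated by D2 (risk 4≤6, time 10≤22, benefit score 80≥38).

D1, D2, D5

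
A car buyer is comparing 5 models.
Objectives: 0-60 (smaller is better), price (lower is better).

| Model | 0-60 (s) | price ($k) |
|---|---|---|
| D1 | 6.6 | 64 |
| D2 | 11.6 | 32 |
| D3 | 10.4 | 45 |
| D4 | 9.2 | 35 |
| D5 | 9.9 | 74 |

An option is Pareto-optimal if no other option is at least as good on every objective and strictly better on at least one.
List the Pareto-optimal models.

D1, D2, D4

D1: not dominated (best 0-60).
D2: not dominated (best price).
D3: dominated by D4 (0-60 9.2≤10.4, price 35≤45).
D4: not dominated.
D5: dominated by D1 (0-60 6.6≤9.9, price 64≤74).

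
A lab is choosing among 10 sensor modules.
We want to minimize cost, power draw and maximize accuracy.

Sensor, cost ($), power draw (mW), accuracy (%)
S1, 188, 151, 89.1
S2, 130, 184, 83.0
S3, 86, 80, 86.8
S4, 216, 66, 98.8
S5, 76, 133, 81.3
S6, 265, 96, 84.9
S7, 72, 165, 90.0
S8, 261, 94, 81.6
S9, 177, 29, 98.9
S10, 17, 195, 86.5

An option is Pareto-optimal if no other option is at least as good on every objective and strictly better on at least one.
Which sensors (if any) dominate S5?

none

S1: worse on cost (188 vs 76).
S2: worse on cost (130 vs 76).
S3: worse on cost (86 vs 76).
S4: worse on cost (216 vs 76).
S6: worse on cost (265 vs 76).
S7: worse on power draw (165 vs 133).
S8: worse on cost (261 vs 76).
S9: worse on cost (177 vs 76).
S10: worse on power draw (195 vs 133).
No option dominates S5.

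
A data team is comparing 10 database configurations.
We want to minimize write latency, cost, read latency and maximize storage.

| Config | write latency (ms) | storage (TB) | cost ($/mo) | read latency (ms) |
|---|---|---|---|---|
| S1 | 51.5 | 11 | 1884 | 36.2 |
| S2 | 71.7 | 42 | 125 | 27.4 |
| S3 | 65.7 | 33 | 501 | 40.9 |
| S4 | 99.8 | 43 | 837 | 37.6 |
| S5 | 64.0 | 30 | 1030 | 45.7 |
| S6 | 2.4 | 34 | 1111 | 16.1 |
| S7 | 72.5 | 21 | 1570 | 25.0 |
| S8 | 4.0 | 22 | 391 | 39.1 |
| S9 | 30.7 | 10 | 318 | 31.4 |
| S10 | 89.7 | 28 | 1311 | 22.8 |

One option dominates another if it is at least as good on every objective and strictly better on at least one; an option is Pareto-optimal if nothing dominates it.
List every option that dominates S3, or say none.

S1: worse on storage (11 vs 33).
S2: worse on write latency (71.7 vs 65.7).
S4: worse on write latency (99.8 vs 65.7).
S5: worse on storage (30 vs 33).
S6: worse on cost (1111 vs 501).
S7: worse on write latency (72.5 vs 65.7).
S8: worse on storage (22 vs 33).
S9: worse on storage (10 vs 33).
S10: worse on write latency (89.7 vs 65.7).
No option dominates S3.

none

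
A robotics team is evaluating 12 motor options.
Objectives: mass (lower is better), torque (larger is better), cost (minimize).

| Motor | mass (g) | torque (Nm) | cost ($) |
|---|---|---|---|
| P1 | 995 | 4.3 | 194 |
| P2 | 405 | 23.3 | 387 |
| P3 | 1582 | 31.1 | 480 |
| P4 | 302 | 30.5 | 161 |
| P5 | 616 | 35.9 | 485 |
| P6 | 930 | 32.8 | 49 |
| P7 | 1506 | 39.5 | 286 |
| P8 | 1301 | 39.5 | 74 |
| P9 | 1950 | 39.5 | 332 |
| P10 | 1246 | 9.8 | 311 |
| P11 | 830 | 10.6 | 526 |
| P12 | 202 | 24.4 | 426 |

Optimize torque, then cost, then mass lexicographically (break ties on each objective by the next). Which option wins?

First maximize torque: best is 39.5, kept {P7, P8, P9}.
Then minimize cost: best is 74, kept {P8}.

P8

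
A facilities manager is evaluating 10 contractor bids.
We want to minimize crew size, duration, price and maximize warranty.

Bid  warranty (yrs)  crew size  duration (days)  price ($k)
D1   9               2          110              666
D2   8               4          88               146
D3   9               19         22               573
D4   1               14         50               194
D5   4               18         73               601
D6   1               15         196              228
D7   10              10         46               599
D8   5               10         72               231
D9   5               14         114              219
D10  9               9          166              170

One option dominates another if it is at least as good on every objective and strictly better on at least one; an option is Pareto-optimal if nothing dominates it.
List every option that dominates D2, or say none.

D1: worse on duration (110 vs 88).
D3: worse on crew size (19 vs 4).
D4: worse on warranty (1 vs 8).
D5: worse on warranty (4 vs 8).
D6: worse on warranty (1 vs 8).
D7: worse on crew size (10 vs 4).
D8: worse on warranty (5 vs 8).
D9: worse on warranty (5 vs 8).
D10: worse on crew size (9 vs 4).
No option dominates D2.

none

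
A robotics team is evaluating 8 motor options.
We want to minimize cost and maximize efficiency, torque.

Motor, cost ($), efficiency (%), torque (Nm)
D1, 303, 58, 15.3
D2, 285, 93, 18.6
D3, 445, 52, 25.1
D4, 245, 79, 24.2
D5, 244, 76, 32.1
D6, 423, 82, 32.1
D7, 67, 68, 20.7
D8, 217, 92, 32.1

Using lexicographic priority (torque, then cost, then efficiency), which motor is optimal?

D8

First maximize torque: best is 32.1, kept {D5, D6, D8}.
Then minimize cost: best is 217, kept {D8}.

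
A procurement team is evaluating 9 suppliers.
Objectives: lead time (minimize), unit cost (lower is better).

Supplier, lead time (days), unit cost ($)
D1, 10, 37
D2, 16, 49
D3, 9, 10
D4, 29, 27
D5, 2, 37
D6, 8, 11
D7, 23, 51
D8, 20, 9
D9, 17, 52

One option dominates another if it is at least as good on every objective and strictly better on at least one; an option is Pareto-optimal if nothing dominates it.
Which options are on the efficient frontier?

D1: dominated by D3 (lead time 9≤10, unit cost 10≤37).
D2: dominated by D1 (lead time 10≤16, unit cost 37≤49).
D3: not dominated.
D4: dominated by D3 (lead time 9≤29, unit cost 10≤27).
D5: not dominated (best lead time).
D6: not dominated.
D7: dominated by D1 (lead time 10≤23, unit cost 37≤51).
D8: not dominated (best unit cost).
D9: dominated by D1 (lead time 10≤17, unit cost 37≤52).

D3, D5, D6, D8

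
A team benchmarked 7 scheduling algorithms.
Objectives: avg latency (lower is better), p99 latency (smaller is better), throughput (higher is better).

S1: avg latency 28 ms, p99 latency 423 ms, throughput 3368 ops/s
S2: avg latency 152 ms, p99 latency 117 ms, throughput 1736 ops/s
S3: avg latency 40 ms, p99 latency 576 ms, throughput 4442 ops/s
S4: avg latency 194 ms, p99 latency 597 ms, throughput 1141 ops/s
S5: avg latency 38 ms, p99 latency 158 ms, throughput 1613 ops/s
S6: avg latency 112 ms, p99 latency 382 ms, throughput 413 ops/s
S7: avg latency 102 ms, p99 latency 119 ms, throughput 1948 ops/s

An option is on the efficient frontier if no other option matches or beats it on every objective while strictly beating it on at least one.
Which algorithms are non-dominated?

S1, S2, S3, S5, S7

S1: not dominated (best avg latency).
S2: not dominated (best p99 latency).
S3: not dominated (best throughput).
S4: dominated by S1 (avg latency 28≤194, p99 latency 423≤597, throughput 3368≥1141).
S5: not dominated.
S6: dominated by S5 (avg latency 38≤112, p99 latency 158≤382, throughput 1613≥413).
S7: not dominated.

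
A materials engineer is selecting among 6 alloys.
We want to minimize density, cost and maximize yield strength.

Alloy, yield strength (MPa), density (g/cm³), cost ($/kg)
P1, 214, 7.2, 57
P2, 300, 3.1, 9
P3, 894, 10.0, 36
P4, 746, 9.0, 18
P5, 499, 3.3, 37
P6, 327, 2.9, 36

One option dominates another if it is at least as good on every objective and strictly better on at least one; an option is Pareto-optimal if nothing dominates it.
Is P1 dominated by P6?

P6 vs P1: yield strength 327≥214, density 2.9≤7.2, cost 36≤57 — P6 is at least as good on every objective with at least one strict improvement.

Yes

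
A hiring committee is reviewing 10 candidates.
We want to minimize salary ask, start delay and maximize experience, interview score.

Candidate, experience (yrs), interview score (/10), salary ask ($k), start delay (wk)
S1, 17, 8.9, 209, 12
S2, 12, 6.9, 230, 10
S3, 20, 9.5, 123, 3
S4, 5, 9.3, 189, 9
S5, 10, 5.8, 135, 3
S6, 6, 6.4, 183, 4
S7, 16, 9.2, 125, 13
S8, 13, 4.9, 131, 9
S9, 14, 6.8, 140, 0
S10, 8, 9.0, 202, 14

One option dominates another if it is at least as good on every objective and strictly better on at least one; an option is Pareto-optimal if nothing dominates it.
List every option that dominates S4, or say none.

S3: experience 20≥5, interview score 9.5≥9.3, salary ask 123≤189, start delay 3≤9 — dominates S4.
Others (S1, S2, S5, S6, S7, S8, S9, S10) are each worse than S4 on at least one objective.

S3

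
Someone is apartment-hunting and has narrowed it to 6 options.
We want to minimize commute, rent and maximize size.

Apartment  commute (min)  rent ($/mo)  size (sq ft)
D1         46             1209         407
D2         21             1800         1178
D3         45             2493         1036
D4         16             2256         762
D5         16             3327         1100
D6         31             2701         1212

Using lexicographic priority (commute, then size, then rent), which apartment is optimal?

D5

First minimize commute: best is 16, kept {D4, D5}.
Then maximize size: best is 1100, kept {D5}.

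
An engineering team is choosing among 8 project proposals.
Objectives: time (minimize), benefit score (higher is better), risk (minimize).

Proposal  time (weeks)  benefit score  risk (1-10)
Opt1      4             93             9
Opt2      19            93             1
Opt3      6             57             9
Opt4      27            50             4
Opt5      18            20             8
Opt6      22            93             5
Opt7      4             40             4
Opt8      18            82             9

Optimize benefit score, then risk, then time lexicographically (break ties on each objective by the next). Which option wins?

Opt2

First maximize benefit score: best is 93, kept {Opt1, Opt2, Opt6}.
Then minimize risk: best is 1, kept {Opt2}.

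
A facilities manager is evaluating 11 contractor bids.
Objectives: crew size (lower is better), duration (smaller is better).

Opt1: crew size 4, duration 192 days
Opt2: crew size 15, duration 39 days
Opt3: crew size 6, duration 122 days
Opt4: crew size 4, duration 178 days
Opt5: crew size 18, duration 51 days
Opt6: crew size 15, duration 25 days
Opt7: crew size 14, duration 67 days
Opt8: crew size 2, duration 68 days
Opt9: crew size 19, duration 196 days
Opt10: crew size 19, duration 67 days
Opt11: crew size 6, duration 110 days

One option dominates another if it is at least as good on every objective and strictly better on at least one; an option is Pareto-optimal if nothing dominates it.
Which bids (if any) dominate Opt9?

Opt1, Opt2, Opt3, Opt4, Opt5, Opt6, Opt7, Opt8, Opt10, Opt11

Opt1: crew size 4≤19, duration 192≤196 — dominates Opt9.
Opt2: crew size 15≤19, duration 39≤196 — dominates Opt9.
Opt3: crew size 6≤19, duration 122≤196 — dominates Opt9.
Opt4: crew size 4≤19, duration 178≤196 — dominates Opt9.
Opt5: crew size 18≤19, duration 51≤196 — dominates Opt9.
Opt6: crew size 15≤19, duration 25≤196 — dominates Opt9.
Opt7: crew size 14≤19, duration 67≤196 — dominates Opt9.
Opt8: crew size 2≤19, duration 68≤196 — dominates Opt9.
Opt10: crew size 19≤19, duration 67≤196 — dominates Opt9.
Opt11: crew size 6≤19, duration 110≤196 — dominates Opt9.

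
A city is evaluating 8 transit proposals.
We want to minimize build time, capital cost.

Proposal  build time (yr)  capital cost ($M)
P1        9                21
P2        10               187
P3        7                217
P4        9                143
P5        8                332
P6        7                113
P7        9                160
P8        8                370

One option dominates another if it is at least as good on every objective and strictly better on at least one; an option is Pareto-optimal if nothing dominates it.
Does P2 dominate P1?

No

P2 vs P1: P2 is worse on build time (10 vs 9), so it does not dominate P1.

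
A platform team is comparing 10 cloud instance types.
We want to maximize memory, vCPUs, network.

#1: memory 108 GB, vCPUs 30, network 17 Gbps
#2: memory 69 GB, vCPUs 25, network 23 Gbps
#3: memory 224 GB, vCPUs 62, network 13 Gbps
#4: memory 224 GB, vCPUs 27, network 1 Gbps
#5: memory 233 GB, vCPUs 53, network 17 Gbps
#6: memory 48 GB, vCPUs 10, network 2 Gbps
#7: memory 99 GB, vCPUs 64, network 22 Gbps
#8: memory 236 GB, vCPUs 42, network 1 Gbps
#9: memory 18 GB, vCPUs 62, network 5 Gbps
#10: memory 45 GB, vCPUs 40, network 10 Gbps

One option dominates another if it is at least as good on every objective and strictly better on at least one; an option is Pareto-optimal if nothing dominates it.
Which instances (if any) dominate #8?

none

#1: worse on memory (108 vs 236).
#2: worse on memory (69 vs 236).
#3: worse on memory (224 vs 236).
#4: worse on memory (224 vs 236).
#5: worse on memory (233 vs 236).
#6: worse on memory (48 vs 236).
#7: worse on memory (99 vs 236).
#9: worse on memory (18 vs 236).
#10: worse on memory (45 vs 236).
No option dominates #8.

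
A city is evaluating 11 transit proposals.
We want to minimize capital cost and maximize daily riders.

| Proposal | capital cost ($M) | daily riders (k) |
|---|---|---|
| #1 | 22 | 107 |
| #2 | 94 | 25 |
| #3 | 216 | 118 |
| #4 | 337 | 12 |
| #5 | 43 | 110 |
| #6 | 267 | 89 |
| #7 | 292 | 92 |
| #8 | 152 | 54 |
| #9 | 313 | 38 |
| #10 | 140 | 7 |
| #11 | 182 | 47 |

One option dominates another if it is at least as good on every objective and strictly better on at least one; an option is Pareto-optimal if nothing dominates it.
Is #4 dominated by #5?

Yes

#5 vs #4: capital cost 43≤337, daily riders 110≥12 — #5 is at least as good on every objective with at least one strict improvement.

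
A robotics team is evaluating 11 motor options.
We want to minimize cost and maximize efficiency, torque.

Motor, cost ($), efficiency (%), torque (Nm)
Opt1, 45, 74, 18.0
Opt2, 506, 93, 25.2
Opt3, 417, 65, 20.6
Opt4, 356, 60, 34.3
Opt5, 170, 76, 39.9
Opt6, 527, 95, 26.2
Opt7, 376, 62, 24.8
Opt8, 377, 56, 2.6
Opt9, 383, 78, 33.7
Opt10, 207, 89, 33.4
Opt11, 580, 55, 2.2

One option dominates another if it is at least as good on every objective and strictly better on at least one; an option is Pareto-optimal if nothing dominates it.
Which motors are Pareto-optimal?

Opt1: not dominated (best cost).
Opt2: not dominated.
Opt3: dominated by Opt5 (cost 170≤417, efficiency 76≥65, torque 39.9≥20.6).
Opt4: dominated by Opt5 (cost 170≤356, efficiency 76≥60, torque 39.9≥34.3).
Opt5: not dominated (best torque).
Opt6: not dominated (best efficiency).
Opt7: dominated by Opt5 (cost 170≤376, efficiency 76≥62, torque 39.9≥24.8).
Opt8: dominated by Opt1 (cost 45≤377, efficiency 74≥56, torque 18.0≥2.6).
Opt9: not dominated.
Opt10: not dominated.
Opt11: dominated by Opt1 (cost 45≤580, efficiency 74≥55, torque 18.0≥2.2).

Opt1, Opt2, Opt5, Opt6, Opt9, Opt10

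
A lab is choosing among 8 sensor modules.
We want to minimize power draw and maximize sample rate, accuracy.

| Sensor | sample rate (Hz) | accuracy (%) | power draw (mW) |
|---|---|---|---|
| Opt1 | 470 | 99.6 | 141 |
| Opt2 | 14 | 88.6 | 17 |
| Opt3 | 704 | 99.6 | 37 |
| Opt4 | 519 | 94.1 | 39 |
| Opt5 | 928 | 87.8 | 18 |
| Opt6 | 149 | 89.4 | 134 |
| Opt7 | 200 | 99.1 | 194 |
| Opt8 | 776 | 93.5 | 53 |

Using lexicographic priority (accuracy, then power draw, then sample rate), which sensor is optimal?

Opt3

First maximize accuracy: best is 99.6, kept {Opt1, Opt3}.
Then minimize power draw: best is 37, kept {Opt3}.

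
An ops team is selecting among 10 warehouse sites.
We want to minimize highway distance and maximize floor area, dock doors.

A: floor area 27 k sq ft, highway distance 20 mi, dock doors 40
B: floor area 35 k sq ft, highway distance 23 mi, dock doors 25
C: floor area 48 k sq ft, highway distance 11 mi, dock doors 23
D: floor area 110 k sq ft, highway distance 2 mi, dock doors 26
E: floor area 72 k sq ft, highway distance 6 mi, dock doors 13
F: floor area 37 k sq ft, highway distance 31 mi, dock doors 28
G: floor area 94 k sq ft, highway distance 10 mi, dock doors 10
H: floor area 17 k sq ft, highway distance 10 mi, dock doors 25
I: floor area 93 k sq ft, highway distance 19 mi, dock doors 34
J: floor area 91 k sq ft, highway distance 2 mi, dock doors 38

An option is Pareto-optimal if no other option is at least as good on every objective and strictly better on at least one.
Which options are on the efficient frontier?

A, D, I, J

A: not dominated (best dock doors).
B: dominated by D (floor area 110≥35, highway distance 2≤23, dock doors 26≥25).
C: dominated by D (floor area 110≥48, highway distance 2≤11, dock doors 26≥23).
D: not dominated (best floor area).
E: dominated by D (floor area 110≥72, highway distance 2≤6, dock doors 26≥13).
F: dominated by I (floor area 93≥37, highway distance 19≤31, dock doors 34≥28).
G: dominated by D (floor area 110≥94, highway distance 2≤10, dock doors 26≥10).
H: dominated by D (floor area 110≥17, highway distance 2≤10, dock doors 26≥25).
I: not dominated.
J: not dominated.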